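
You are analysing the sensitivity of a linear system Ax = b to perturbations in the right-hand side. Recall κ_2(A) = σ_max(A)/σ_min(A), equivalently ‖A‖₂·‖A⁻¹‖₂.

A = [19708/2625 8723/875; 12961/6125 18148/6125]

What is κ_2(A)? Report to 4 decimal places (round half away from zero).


AᵀA = [32869993/540225 14607008/180075; 14607008/180075 6492473/60025]; tr = 3652090/21609, det = 28561/21609
solving λ² − 3652090/21609·λ + 28561/21609 = 0 gives λ = 169, 169/21609
σ_max=√169=13, σ_min=√(169/21609)=(13/147) → κ = 147.0000

147.0000


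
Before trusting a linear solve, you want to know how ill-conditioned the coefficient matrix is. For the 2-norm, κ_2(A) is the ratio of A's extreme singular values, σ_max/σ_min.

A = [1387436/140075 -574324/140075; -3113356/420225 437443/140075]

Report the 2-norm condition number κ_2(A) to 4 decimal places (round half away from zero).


323.2500

form AᵀA = [1080711738784/7063562025 -30019433348/470904135; -30019433348/470904135 20848177409/784840225] with trace 1501000397/8359245 and determinant 322417936/1044905625
λ_max, λ_min = (1501000397/8359245 ± √56322898658438405569/1746924424250625)/2 = 4489/25, 71824/41796225
σ_max=√(4489/25)=(67/5), σ_min=√(71824/41796225)=(268/6465) → κ = 323.2500


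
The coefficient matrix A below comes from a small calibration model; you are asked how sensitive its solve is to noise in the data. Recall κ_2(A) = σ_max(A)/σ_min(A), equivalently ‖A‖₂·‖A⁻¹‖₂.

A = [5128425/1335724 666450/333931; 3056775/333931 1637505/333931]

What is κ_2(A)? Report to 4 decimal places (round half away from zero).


226.6500

AᵀA = [1040252765625/10557151504 69348450375/1319643938; 69348450375/1319643938 18494545725/659821969]; tr = 4623410025/36529936, det = 11390625/36529936
λ_max, λ_min = (4623410025/36529936 ± √21374255864061500625/1334436224164096)/2 = 2025/16, 5625/2283121
κ = σ_max/σ_min = (45/4)/(75/1511) = 226.6500


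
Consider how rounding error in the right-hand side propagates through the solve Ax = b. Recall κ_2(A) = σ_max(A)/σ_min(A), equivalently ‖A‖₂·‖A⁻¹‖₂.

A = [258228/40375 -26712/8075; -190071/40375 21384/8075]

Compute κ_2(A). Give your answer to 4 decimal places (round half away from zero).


M = AᵀA = [4112347401/65205625 -438490584/13041125; -438490584/13041125 46832256/2608225]. tr(M)=18280809/225625, det(M)=419904/225625
solving λ² − 18280809/225625·λ + 419904/225625 = 0 gives λ = 81, 5184/225625
so κ_2 = √(81 / (5184/225625)) = 59.3750

59.3750


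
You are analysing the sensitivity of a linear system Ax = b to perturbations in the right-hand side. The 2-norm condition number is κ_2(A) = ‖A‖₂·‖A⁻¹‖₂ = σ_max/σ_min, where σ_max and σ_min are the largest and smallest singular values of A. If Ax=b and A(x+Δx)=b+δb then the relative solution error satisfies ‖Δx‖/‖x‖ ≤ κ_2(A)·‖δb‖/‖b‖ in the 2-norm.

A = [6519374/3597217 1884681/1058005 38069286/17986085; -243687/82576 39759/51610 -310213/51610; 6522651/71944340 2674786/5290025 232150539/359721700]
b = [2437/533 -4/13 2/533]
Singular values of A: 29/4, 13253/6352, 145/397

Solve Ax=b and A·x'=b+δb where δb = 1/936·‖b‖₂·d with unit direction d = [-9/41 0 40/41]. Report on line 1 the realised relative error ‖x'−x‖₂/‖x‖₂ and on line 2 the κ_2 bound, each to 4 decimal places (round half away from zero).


σ_max = 29/4, σ_min = 145/397
κ_2(A) = (29/4) / (145/397) = 19.8500
bound on ‖Δx‖/‖x‖: κ·ε = 19.8500·1/936 = 0.0212
solve Ax = b  →  x = [2.9227 1.0738 -1.2461]
2-norm of b is 4.5826; of x, 3.3538
δb = ε·‖b‖·d = [-0.0011 0.0000 0.0048]; solving A·Δx = δb gives ‖Δx‖ = 0.0134
realised ‖Δx‖/‖x‖ = 0.0040
so the bound overstates the realised error by a factor of ≈ 5.3059 (computed from the unrounded values)

0.0040
0.0212


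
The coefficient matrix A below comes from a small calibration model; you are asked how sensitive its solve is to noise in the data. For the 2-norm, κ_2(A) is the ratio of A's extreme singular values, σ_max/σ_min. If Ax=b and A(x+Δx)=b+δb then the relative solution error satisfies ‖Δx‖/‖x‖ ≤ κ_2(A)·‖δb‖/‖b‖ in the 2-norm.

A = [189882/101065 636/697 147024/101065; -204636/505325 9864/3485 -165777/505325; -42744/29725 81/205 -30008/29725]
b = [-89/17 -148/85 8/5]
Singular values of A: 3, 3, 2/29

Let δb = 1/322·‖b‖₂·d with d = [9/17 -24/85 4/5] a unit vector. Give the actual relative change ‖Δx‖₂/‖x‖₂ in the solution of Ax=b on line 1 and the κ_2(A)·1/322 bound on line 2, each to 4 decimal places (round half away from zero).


σ_max = 3, σ_min = 2/29
κ_2(A) = 3 / (2/29) = 43.5000
worst-case relative error ≤ 43.5000 × 1/322 = 0.1351
solve Ax = b  →  x = [7.4252 -1.0081 -12.5561]
2-norm of b is 5.7446; of x, 14.6221
with δb = [0.0094 -0.0050 0.0143], A·Δx = δb → ‖Δx‖ = 0.2587
dividing the unrounded norms, ‖Δx‖/‖x‖ = 0.0177
tightness: 0.0177 against a bound of 0.1351 (unrounded ratio ≈ 0.1310)

0.0177
0.1351


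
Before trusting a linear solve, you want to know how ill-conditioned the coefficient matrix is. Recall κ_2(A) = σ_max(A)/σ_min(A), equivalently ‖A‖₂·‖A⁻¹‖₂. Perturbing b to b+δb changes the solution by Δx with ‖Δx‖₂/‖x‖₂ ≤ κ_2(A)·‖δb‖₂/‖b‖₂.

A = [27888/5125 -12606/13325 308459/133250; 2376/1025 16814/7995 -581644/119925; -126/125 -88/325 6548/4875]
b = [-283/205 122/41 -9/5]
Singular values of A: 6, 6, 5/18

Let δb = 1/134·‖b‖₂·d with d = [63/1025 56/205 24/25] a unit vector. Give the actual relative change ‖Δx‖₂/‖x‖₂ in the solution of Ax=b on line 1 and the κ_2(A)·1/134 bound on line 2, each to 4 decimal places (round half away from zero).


from the listed singular values, σ₁ = 6, σ_n = 5/18
κ_2(A) = 6 / (5/18) = 21.6000
perturbation bound = 21.6000·1/134 = 0.1612
solve Ax = b  →  x = [0.0333 -3.0923 -1.9385]
‖b‖ = 3.7417, ‖x‖ = 3.6498
with δb = [0.0017 0.0076 0.0268], A·Δx = δb → ‖Δx‖ = 0.1005
relative error = 0.0275
realised/bound (from unrounded values) ≈ 0.1709

0.0275
0.1612


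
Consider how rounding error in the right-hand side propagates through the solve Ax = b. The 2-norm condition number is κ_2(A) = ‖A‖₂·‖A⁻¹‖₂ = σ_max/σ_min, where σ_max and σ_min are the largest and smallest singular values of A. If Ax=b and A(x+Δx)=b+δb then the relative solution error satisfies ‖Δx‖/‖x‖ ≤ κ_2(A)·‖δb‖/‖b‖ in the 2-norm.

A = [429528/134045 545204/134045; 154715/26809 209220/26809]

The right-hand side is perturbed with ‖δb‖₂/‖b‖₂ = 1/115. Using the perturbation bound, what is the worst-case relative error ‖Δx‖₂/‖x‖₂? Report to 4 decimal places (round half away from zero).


0.6857

AᵀA = [2709040081/62173225 3610440108/62173225; 3610440108/62173225 4815130144/62173225]; tr = 300966809/2486929, det = 5856400/2486929
char-poly roots: 121 and 48400/2486929
κ = σ_max/σ_min = 11/(220/1577) = 78.8500
perturbation bound = 78.8500·1/115 = 0.6857


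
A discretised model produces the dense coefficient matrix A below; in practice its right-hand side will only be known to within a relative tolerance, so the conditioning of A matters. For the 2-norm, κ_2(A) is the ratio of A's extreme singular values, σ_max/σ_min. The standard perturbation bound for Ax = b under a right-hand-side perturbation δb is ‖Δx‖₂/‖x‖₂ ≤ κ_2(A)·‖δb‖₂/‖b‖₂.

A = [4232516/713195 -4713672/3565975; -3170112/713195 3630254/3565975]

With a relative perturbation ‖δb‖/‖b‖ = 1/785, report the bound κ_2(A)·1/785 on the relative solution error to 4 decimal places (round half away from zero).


0.4432

M = AᵀA = [1118552071312/20345884321 -1258360157088/101729421605; -1258360157088/101729421605 1415897913124/508647108025]. tr(M)=17477513204/302586025, det(M)=8340544/302586025
eigenvalues of AᵀA: λ = (tr ± √(tr²−4·det))/2 = 1444/25, 5776/12103441
σ_max=√(1444/25)=(38/5), σ_min=√(5776/12103441)=(76/3479) → κ = 347.9000
perturbation bound = 347.9000·1/785 = 0.4432


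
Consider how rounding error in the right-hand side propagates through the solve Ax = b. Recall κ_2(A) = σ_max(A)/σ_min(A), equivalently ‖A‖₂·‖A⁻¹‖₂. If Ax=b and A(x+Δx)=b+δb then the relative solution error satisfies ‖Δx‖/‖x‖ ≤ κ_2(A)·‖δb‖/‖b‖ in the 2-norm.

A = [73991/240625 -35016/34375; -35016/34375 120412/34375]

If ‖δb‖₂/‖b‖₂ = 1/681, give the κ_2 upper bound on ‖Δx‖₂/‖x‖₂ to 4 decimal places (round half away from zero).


AᵀA = [104887297/92640625 -51368472/13234375; -51368472/13234375 25160272/1890625]; tr = 428077/29645, det = 5776/3705625
eigenvalues of AᵀA: λ = (tr ± √(tr²−4·det))/2 = 361/25, 16/148225
so κ_2 = √((361/25) / (16/148225)) = 365.7500
worst-case relative error ≤ 365.7500 × 1/681 = 0.5371

0.5371


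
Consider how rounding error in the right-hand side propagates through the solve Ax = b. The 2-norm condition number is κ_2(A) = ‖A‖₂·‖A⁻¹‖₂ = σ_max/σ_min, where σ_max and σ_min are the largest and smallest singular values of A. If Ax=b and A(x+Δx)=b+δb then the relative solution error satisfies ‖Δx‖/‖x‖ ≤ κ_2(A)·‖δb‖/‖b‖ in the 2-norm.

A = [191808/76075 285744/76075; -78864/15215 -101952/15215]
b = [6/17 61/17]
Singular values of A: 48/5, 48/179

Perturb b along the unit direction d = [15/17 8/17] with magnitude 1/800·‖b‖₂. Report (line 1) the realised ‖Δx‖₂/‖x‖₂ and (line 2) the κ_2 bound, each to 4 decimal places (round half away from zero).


0.0023
0.0448

σ_max = 48/5, σ_min = 48/179
κ = σ_max/σ_min = (48/5)/(48/179) = 35.8000
perturbation bound = 35.8000·1/800 = 0.0448
solve Ax = b  →  x = [-6.1542 4.2250]
‖b‖ = 3.6056, ‖x‖ = 7.4649
with δb = [0.0040 0.0021], A·Δx = δb → ‖Δx‖ = 0.0168
realised ‖Δx‖/‖x‖ = 0.0023
tightness: 0.0023 against a bound of 0.0448 (unrounded ratio ≈ 0.0503)


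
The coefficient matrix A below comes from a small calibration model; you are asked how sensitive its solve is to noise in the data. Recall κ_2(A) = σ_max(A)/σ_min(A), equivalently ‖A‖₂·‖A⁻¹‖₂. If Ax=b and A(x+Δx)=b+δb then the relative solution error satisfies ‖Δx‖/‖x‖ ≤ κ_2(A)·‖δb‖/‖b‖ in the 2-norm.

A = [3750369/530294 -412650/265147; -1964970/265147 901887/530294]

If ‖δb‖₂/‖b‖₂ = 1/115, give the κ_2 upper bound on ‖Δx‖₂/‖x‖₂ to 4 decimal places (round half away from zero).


1.9391

M = AᵀA = [35088818121/334377796 -1973704320/83594449; -1973704320/83594449 1777075209/334377796]. tr(M)=10965465/99458, det(M)=194481/795664
solving λ² − 10965465/99458·λ + 194481/795664 = 0 gives λ = 441/4, 441/198916
σ_max=√(441/4)=(21/2), σ_min=√(441/198916)=(21/446) → κ = 223.0000
worst-case relative error ≤ 223.0000 × 1/115 = 1.9391


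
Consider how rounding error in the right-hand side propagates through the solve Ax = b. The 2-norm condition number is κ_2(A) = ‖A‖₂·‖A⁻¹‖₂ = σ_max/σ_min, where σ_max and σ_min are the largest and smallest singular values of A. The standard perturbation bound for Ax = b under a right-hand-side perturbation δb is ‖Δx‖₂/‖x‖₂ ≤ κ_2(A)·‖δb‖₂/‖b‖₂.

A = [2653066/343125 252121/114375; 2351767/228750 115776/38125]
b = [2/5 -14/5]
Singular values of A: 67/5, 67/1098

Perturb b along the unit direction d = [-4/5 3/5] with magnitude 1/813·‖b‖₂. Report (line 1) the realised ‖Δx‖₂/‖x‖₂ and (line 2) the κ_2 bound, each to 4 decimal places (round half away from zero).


0.0017
0.2701

largest singular value 67/5, smallest 67/1098
κ = σ_max/σ_min = (67/5)/(67/1098) = 219.6000
worst-case relative error ≤ 219.6000 × 1/813 = 0.2701
solve Ax = b  →  x = [9.0340 -31.5069]
‖b‖ = 2.8284, ‖x‖ = 32.7765
re-solving with b+δb shifts x by Δx of norm 0.0570
dividing the unrounded norms, ‖Δx‖/‖x‖ = 0.0017
tightness: 0.0017 against a bound of 0.2701 (unrounded ratio ≈ 0.0064)


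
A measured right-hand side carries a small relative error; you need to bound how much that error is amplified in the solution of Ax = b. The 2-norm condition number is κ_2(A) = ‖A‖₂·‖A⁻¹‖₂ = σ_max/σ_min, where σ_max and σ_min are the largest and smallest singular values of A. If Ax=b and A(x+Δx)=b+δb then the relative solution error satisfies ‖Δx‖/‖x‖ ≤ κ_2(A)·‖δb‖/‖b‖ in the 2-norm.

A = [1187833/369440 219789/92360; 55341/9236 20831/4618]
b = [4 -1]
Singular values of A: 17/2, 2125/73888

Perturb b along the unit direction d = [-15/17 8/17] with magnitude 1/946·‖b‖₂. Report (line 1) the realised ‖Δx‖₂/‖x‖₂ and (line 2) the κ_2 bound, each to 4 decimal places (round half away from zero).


σ_max = 17/2, σ_min = 2125/73888
κ = σ_max/σ_min = (17/2)/(2125/73888) = 295.5520
κ_2(A)·‖δb‖/‖b‖ = 0.3124
solve Ax = b  →  x = [83.5441 -111.1960]
2-norm of b is 4.1231; of x, 139.0833
re-solving with b+δb shifts x by Δx of norm 0.1515
dividing the unrounded norms, ‖Δx‖/‖x‖ = 0.0011
realised/bound (from unrounded values) ≈ 0.0035

0.0011
0.3124


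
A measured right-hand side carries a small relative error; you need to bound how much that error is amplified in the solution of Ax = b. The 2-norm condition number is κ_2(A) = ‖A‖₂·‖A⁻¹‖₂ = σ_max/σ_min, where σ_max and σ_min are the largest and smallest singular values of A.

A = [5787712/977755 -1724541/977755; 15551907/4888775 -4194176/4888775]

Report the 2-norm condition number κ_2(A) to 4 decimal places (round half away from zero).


AᵀA = [3734609225641/82699380625 -1089121457088/82699380625; -1089121457088/82699380625 318138940609/82699380625]; tr = 6484397066/132319009, det = 37515625/132319009
λ_max, λ_min = (6484397066/132319009 ± √42027549188261345856/17508320142742081)/2 = 49, 765625/132319009
so κ_2 = √(49 / (765625/132319009)) = 92.0240

92.0240


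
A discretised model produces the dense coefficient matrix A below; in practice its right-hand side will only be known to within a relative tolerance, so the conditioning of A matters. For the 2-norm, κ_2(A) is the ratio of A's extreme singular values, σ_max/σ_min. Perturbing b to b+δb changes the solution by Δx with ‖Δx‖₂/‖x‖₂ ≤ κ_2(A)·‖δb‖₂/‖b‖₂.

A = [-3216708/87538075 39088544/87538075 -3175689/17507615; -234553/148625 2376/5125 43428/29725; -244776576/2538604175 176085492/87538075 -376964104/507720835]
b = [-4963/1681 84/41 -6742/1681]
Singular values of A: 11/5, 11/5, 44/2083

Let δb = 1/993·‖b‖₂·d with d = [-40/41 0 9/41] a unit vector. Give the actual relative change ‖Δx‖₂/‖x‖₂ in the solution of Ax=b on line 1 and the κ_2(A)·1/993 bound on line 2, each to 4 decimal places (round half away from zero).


0.0027
0.1049

from the listed singular values, σ₁ = 11/5, σ_n = 44/2083
κ = σ_max/σ_min = (11/5)/(44/2083) = 104.1500
κ_2(A)·‖δb‖/‖b‖ = 0.1049
solve Ax = b  →  x = [65.2484 24.7655 64.0245]
‖b‖ = 5.3852, ‖x‖ = 94.7091
δb = ε·‖b‖·d = [-0.0053 0.0000 0.0012]; solving A·Δx = δb gives ‖Δx‖ = 0.2567
relative error = 0.0027
tightness: 0.0027 against a bound of 0.1049 (unrounded ratio ≈ 0.0258)


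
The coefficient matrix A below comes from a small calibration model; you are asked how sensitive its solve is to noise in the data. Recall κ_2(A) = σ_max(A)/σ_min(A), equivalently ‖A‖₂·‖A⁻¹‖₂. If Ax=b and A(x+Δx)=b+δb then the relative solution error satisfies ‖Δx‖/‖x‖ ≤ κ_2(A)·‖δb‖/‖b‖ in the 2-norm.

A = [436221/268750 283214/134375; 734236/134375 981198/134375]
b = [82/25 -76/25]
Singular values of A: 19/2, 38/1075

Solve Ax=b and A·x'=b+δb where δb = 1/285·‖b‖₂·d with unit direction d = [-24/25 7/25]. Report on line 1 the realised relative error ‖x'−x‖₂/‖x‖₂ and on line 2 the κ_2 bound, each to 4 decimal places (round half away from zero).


σ_max = 19/2, σ_min = 38/1075
condition number: (19/2) ÷ (38/1075) = 268.7500
worst-case relative error ≤ 268.7500 × 1/285 = 0.9430
solve Ax = b  →  x = [90.4000 -68.0632]
‖b‖ = 4.4721, ‖x‖ = 113.1581
re-solving with b+δb shifts x by Δx of norm 0.4439
realised ‖Δx‖/‖x‖ = 0.0039
realised/bound (from unrounded values) ≈ 0.0042

0.0039
0.9430


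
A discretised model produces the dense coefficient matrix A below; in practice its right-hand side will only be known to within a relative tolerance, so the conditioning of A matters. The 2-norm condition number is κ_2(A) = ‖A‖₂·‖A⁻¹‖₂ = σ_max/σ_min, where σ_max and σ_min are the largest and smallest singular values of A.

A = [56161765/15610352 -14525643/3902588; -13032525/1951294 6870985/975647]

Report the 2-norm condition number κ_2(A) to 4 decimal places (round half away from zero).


253.3120

M = AᵀA = [48527104332025/843194081536 -12737947508055/210798520384; -12737947508055/210798520384 3343810596841/52699630096]. tr(M)=121317567041/1002608896, det(M)=228765625/1002608896
char-poly roots: 121 and 1890625/1002608896
κ = σ_max/σ_min = 11/(1375/31664) = 253.3120


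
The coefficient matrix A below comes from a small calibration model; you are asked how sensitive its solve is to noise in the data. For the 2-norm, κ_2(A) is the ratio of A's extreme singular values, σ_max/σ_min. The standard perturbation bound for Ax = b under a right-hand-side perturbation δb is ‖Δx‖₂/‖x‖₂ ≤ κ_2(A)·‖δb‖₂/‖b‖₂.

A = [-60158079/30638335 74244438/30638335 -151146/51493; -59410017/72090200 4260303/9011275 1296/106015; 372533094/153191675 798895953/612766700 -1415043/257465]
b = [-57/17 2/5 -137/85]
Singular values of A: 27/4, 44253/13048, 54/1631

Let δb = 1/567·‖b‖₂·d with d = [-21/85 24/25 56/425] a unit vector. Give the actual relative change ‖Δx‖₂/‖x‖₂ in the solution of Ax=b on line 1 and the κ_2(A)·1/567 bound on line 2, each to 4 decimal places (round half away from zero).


0.0066
0.3596

largest singular value 27/4, smallest 54/1631
κ_2(A) = (27/4) / (54/1631) = 203.8750
bound on ‖Δx‖/‖x‖: κ·ε = 203.8750·1/567 = 0.3596
solve Ax = b  →  x = [13.5600 24.1720 12.0271]
‖b‖ = 3.7417, ‖x‖ = 30.2127
δb = ε·‖b‖·d = [-0.0016 0.0063 0.0009]; solving A·Δx = δb gives ‖Δx‖ = 0.1993
realised ‖Δx‖/‖x‖ = 0.0066
realised/bound (from unrounded values) ≈ 0.0183


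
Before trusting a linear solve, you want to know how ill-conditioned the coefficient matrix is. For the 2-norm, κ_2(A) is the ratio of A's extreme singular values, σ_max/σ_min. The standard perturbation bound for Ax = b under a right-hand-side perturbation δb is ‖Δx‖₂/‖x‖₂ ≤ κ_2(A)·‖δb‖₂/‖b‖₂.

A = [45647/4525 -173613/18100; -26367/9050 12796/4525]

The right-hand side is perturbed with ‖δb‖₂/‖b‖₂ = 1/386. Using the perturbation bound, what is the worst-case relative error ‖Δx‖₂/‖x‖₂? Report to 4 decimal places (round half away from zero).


0.9378

form AᵀA = [14447701/131044 -13759515/131044; -13759515/131044 52418041/524176] with trace 110208845/524176 and determinant 707281/2096704
char-poly roots: 841/4 and 841/524176
κ = σ_max/σ_min = (29/2)/(29/724) = 362.0000
worst-case relative error ≤ 362.0000 × 1/386 = 0.9378


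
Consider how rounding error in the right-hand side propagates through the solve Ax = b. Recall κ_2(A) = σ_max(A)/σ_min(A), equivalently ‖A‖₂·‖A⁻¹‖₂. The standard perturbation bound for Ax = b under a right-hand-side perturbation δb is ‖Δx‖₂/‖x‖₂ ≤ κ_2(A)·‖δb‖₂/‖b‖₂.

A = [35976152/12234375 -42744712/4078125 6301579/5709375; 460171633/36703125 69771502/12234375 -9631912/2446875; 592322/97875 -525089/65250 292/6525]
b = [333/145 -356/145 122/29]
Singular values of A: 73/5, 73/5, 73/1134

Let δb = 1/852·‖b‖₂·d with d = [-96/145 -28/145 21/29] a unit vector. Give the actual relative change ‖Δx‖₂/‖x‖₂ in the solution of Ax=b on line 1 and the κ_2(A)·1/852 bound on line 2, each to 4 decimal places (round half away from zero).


from the listed singular values, σ₁ = 73/5, σ_n = 73/1134
κ = σ_max/σ_min = (73/5)/(73/1134) = 226.8000
perturbation bound = 226.8000·1/852 = 0.2662
solve Ax = b  →  x = [6.9659 4.8820 29.8833]
‖b‖₂ = 5.3852 and ‖x‖₂ = 31.0704
re-solving with b+δb shifts x by Δx of norm 0.0982
realised ‖Δx‖/‖x‖ = 0.0032
realised/bound (from unrounded values) ≈ 0.0119

0.0032
0.2662


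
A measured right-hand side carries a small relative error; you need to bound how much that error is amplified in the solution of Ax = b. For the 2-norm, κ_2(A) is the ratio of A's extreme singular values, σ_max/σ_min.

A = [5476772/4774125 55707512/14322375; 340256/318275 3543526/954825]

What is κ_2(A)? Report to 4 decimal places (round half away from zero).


AᵀA = [66639969424/27101390625 685352185504/81304171875; 685352185504/81304171875 7049413327684/243912515625]; tr = 12238676884/390260025, det = 153664/15610401
char-poly roots: 784/25 and 4900/15610401
κ_2(A) = √(λ_max/λ_min) = √((784/25) / (4900/15610401)) = 316.0800

316.0800


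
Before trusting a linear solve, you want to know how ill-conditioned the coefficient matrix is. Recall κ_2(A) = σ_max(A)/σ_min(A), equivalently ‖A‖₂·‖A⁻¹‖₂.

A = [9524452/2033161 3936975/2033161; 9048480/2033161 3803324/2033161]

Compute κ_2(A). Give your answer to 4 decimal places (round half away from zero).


337.0625

form AᵀA = [205220185744/4915271881 85507527420/4915271881; 85507527420/4915271881 35630256361/4915271881] with trace 1425150545/29084449 and determinant 614656/29084449
solving λ² − 1425150545/29084449·λ + 614656/29084449 = 0 gives λ = 49, 12544/29084449
σ_max=√49=7, σ_min=√(12544/29084449)=(112/5393) → κ = 337.0625


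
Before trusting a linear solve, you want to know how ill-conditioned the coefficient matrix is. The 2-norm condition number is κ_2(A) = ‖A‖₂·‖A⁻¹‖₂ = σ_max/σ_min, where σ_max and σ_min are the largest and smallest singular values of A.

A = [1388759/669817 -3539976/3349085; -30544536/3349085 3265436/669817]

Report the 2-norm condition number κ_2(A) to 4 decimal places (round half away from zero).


form AᵀA = [583691236441/6672439225 -12451802616/266897569; -12451802616/266897569 166037023696/6672439225] with trace 2594215433/23088025 and determinant 126247696/577200625
solving λ² − 2594215433/23088025·λ + 126247696/577200625 = 0 gives λ = 2809/25, 44944/23088025
so κ_2 = √((2809/25) / (44944/23088025)) = 240.2500

240.2500


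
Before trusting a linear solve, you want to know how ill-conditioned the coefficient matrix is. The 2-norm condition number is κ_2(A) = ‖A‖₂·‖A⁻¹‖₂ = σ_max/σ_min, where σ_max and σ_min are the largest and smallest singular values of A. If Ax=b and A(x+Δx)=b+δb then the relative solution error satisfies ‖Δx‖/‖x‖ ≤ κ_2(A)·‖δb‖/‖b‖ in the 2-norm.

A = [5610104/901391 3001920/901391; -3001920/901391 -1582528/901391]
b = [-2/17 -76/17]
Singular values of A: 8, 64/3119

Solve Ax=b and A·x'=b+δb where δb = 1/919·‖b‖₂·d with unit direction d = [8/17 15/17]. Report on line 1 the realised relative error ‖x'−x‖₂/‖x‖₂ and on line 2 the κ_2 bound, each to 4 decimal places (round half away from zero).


σ_max = 8, σ_min = 64/3119
condition number: 8 ÷ (64/3119) = 389.8750
worst-case relative error ≤ 389.8750 × 1/919 = 0.4242
solve Ax = b  →  x = [91.9559 -171.8860]
‖b‖ = 4.4721, ‖x‖ = 194.9377
δb = ε·‖b‖·d = [0.0023 0.0043]; solving A·Δx = δb gives ‖Δx‖ = 0.2372
dividing the unrounded norms, ‖Δx‖/‖x‖ = 0.0012
realised/bound (from unrounded values) ≈ 0.0029

0.0012
0.4242


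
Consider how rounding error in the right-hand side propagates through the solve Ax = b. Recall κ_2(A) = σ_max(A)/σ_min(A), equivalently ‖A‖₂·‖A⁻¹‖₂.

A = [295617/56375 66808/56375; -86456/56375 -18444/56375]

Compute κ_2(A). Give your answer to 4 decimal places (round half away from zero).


AᵀA = [151782481/5085025 6830136/1017005; 6830136/1017005 7685584/5085025]; tr = 18973/605, det = 784/75625
solving λ² − 18973/605·λ + 784/75625 = 0 gives λ = 784/25, 1/3025
so κ_2 = √((784/25) / (1/3025)) = 308.0000

308.0000


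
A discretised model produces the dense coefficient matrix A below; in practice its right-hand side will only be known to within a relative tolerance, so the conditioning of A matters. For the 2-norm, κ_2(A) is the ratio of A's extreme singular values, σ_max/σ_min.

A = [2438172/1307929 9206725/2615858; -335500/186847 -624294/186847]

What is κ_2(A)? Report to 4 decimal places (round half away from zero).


331.6250

form AᵀA = [13626795424/2034100201 25549192350/2034100201; 25549192350/2034100201 191621180641/8136400804] with trace 851655233/28153636 and determinant 58564/7038409
λ_max, λ_min = (851655233/28153636 ± √725290255263665025/792627220020496)/2 = 121/4, 1936/7038409
κ = σ_max/σ_min = (11/2)/(44/2653) = 331.6250


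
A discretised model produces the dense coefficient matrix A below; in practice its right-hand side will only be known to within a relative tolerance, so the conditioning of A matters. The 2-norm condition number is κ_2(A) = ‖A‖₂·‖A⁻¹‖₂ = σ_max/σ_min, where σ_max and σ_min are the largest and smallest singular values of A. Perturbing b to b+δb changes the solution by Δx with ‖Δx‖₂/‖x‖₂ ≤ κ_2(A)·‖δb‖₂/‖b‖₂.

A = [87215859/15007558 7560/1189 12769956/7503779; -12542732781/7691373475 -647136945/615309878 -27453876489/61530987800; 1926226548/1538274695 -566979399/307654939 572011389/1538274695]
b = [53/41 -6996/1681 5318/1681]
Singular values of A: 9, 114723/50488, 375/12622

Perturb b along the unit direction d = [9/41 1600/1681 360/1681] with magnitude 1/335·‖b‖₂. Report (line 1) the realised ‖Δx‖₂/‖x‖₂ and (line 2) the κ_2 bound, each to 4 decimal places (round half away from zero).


0.0054
0.9043

largest singular value 9, smallest 375/12622
κ_2(A) = 9 / (375/12622) = 302.9280
bound on ‖Δx‖/‖x‖: κ·ε = 302.9280·1/335 = 0.9043
solve Ax = b  →  x = [29.6441 -1.0531 -96.5371]
‖b‖₂ = 5.3852 and ‖x‖₂ = 100.9916
Δx = A⁻¹·δb where δb = 1/335·5.3852·d; ‖Δx‖ = 0.5411
dividing the unrounded norms, ‖Δx‖/‖x‖ = 0.0054
realised/bound (from unrounded values) ≈ 0.0059


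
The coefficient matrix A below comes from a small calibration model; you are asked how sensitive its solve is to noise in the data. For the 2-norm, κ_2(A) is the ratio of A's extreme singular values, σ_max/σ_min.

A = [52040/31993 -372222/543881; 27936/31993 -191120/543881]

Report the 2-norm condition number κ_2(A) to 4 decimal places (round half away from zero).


153.8125

form AᵀA = [3488581696/1023552049 -1453503600/1023552049; -1453503600/1023552049 605799556/1023552049] with trace 24227108/6056521 and determinant 4096/6056521
solving λ² − 24227108/6056521·λ + 4096/6056521 = 0 gives λ = 4, 1024/6056521
κ = σ_max/σ_min = 2/(32/2461) = 153.8125


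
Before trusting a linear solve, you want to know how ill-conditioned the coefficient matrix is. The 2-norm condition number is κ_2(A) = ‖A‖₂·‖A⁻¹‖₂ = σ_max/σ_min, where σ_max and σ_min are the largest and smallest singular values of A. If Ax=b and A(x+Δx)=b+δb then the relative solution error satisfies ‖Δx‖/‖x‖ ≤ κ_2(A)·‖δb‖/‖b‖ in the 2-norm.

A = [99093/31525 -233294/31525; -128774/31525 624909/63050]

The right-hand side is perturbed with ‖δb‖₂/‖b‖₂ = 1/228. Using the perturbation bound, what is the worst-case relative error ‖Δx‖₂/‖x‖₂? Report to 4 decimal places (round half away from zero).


M = AᵀA = [81237433/3057925 -7797393/122317; -7797393/122317 1871432677/12231700]. tr(M)=168952493/940900, det(M)=20151121/23522500
eigenvalues of AᵀA: λ = (tr ± √(tr²−4·det))/2 = 4489/25, 4489/940900
κ = σ_max/σ_min = (67/5)/(67/970) = 194.0000
bound on ‖Δx‖/‖x‖: κ·ε = 194.0000·1/228 = 0.8509

0.8509


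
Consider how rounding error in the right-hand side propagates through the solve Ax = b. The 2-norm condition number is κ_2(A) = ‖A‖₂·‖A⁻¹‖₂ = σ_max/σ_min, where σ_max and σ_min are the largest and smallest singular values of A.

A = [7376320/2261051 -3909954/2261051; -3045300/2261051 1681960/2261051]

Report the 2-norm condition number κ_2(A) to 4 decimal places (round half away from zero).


163.6960

form AᵀA = [22166358800/1779447137 -11821491360/1779447137; -11821491360/1779447137 6305857892/1779447137] with trace 1674836276/104673361 and determinant 1000000/104673361
λ_max, λ_min = (1674836276/104673361 ± √2804657857961548176/10956512503036321)/2 = 16, 62500/104673361
σ_max=√16=4, σ_min=√(62500/104673361)=(250/10231) → κ = 163.6960


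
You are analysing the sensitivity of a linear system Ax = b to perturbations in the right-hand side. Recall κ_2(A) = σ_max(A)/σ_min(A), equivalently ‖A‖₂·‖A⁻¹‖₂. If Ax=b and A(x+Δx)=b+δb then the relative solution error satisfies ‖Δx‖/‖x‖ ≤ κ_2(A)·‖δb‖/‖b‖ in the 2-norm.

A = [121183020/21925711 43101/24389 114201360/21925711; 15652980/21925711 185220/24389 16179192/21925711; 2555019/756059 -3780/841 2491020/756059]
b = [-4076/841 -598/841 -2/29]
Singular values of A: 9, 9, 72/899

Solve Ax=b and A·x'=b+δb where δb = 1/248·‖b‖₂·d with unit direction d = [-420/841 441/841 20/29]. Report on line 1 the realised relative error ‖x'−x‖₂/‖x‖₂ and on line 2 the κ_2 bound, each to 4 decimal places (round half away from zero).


0.0099
0.4531

σ_max = 9, σ_min = 72/899
κ = σ_max/σ_min = 9/(72/899) = 112.3750
worst-case relative error ≤ 112.3750 × 1/248 = 0.4531
solve Ax = b  →  x = [-17.5607 -0.1686 17.7610]
‖b‖₂ = 4.8990 and ‖x‖₂ = 24.9772
δb = ε·‖b‖·d = [-0.0099 0.0104 0.0136]; solving A·Δx = δb gives ‖Δx‖ = 0.2467
dividing the unrounded norms, ‖Δx‖/‖x‖ = 0.0099
so the bound overstates the realised error by a factor of ≈ 45.8860 (computed from the unrounded values)


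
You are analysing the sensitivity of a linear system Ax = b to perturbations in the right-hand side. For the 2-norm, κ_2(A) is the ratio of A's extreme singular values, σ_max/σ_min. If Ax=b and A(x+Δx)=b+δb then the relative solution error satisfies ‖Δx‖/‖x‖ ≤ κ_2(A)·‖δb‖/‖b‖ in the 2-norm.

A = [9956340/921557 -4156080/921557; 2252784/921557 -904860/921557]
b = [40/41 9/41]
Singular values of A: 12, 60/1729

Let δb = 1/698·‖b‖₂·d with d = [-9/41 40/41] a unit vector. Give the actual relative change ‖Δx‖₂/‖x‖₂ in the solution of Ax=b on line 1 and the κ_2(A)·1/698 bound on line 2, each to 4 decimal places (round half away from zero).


0.4954
0.4954

σ_max = 12, σ_min = 60/1729
κ = σ_max/σ_min = 12/(60/1729) = 345.8000
worst-case relative error ≤ 345.8000 × 1/698 = 0.4954
solve Ax = b  →  x = [0.0769 -0.0321]
‖b‖₂ = 1.0000 and ‖x‖₂ = 0.0833
re-solving with b+δb shifts x by Δx of norm 0.0413
realised ‖Δx‖/‖x‖ = 0.4954
so the bound is sharp here: realised error equals the bound


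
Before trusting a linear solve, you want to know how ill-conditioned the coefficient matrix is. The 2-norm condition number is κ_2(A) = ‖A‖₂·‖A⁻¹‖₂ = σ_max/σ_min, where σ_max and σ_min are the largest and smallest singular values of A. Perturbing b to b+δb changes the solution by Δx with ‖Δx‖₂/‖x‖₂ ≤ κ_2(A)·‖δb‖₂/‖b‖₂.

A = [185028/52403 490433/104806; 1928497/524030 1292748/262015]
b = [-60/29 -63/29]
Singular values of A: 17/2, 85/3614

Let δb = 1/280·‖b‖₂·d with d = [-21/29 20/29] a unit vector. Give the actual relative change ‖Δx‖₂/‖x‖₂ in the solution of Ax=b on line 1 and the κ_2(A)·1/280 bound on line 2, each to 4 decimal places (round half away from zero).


from the listed singular values, σ₁ = 17/2, σ_n = 85/3614
condition number: (17/2) ÷ (85/3614) = 361.4000
worst-case relative error ≤ 361.4000 × 1/280 = 1.2907
solve Ax = b  →  x = [-0.2118 -0.2824]
‖b‖₂ = 3.0000 and ‖x‖₂ = 0.3529
Δx = A⁻¹·δb where δb = 1/280·3.0000·d; ‖Δx‖ = 0.4555
relative error = 1.2907
realised/bound = 1 exactly: the bound is attained for this b and d

1.2907
1.2907


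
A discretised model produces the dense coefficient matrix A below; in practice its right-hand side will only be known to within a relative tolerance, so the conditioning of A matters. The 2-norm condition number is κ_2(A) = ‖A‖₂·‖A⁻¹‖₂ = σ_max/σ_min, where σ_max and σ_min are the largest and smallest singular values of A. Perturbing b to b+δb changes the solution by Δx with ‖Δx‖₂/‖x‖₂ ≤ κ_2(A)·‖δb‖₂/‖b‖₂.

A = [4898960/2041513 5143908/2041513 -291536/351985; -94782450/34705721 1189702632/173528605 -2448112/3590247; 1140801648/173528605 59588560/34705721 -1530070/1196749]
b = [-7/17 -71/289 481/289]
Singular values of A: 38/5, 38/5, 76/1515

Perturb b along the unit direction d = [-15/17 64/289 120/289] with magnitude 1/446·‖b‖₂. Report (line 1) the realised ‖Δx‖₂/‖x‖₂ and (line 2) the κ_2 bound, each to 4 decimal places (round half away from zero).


0.0039
0.3397

σ_max = 38/5, σ_min = 76/1515
κ_2(A) = (38/5) / (76/1515) = 151.5000
bound on ‖Δx‖/‖x‖: κ·ε = 151.5000·1/446 = 0.3397
solve Ax = b  →  x = [3.2016 3.1709 19.4191]
‖b‖ = 1.7321, ‖x‖ = 19.9351
Δx = A⁻¹·δb where δb = 1/446·1.7321·d; ‖Δx‖ = 0.0774
realised ‖Δx‖/‖x‖ = 0.0039
tightness: 0.0039 against a bound of 0.3397 (unrounded ratio ≈ 0.0114)


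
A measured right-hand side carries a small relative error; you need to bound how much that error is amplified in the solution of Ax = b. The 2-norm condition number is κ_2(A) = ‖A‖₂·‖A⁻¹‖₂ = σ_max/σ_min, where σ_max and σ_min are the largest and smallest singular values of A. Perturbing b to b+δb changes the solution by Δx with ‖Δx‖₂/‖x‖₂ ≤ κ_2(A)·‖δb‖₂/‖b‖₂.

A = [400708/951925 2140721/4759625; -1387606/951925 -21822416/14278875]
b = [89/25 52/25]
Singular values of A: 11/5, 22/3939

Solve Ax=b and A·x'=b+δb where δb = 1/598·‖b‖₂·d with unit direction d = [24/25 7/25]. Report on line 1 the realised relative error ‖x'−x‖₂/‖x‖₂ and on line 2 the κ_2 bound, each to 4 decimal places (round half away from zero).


σ_max = 11/5, σ_min = 22/3939
κ = σ_max/σ_min = (11/5)/(22/3939) = 393.9000
perturbation bound = 393.9000·1/598 = 0.6587
solve Ax = b  →  x = [-518.9279 493.5893]
2-norm of b is 4.1231; of x, 716.1820
with δb = [0.0066 0.0019], A·Δx = δb → ‖Δx‖ = 1.2345
relative error = 0.0017
tightness: 0.0017 against a bound of 0.6587 (unrounded ratio ≈ 0.0026)

0.0017
0.6587


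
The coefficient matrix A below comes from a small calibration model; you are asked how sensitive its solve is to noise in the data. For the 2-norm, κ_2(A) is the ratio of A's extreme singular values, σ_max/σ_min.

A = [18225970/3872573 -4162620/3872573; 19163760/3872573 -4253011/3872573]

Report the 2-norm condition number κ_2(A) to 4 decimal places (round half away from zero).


325.7000

M = AᵀA = [831671438500/17832130369 -187124220360/17832130369; -187124220360/17832130369 42111186481/17832130369]. tr(M)=519799301/10608049, det(M)=240100/10608049
char-poly roots: 49 and 4900/10608049
σ_max=√49=7, σ_min=√(4900/10608049)=(70/3257) → κ = 325.7000


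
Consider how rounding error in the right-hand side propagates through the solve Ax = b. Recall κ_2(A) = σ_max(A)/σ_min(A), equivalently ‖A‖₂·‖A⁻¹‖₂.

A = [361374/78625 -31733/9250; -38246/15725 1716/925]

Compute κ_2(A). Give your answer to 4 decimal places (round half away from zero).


231.2500

form AᵀA = [578408584/21390625 -433793763/21390625; -433793763/21390625 1301448889/85562500] with trace 144603329/3422500 and determinant 28561/855625
λ_max, λ_min = (144603329/3422500 ± √20908558757522241/11713506250000)/2 = 169/4, 676/855625
κ = σ_max/σ_min = (13/2)/(26/925) = 231.2500


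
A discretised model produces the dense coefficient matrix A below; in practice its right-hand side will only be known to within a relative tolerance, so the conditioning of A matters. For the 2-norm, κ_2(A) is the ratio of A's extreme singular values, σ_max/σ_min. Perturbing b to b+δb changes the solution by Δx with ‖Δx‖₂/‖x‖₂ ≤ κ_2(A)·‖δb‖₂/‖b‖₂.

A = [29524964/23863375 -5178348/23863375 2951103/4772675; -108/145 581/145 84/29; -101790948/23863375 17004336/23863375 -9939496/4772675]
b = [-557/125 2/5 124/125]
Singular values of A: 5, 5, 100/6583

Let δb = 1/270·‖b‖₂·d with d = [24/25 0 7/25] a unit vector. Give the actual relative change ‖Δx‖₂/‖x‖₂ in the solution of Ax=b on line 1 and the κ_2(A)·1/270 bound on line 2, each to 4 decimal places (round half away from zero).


0.0042
1.2191

largest singular value 5, smallest 100/6583
κ = σ_max/σ_min = 5/(100/6583) = 329.1500
perturbation bound = 329.1500·1/270 = 1.2191
solve Ax = b  →  x = [114.0052 152.6737 -181.7448]
2-norm of b is 4.5826; of x, 263.3204
δb = ε·‖b‖·d = [0.0163 0.0000 0.0048]; solving A·Δx = δb gives ‖Δx‖ = 1.1173
relative error = 0.0042
realised/bound (from unrounded values) ≈ 0.0035


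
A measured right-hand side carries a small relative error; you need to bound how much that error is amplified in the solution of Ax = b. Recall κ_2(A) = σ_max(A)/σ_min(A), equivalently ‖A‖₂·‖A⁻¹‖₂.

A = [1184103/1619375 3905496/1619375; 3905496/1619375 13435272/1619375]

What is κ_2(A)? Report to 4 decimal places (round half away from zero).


323.8750

M = AᵀA = [26647998273/4195800625 91353456936/4195800625; 91353456936/4195800625 313215092352/4195800625]. tr(M)=543780945/6713281, det(M)=419904/6713281
solving λ² − 543780945/6713281·λ + 419904/6713281 = 0 gives λ = 81, 5184/6713281
κ = σ_max/σ_min = 9/(72/2591) = 323.8750


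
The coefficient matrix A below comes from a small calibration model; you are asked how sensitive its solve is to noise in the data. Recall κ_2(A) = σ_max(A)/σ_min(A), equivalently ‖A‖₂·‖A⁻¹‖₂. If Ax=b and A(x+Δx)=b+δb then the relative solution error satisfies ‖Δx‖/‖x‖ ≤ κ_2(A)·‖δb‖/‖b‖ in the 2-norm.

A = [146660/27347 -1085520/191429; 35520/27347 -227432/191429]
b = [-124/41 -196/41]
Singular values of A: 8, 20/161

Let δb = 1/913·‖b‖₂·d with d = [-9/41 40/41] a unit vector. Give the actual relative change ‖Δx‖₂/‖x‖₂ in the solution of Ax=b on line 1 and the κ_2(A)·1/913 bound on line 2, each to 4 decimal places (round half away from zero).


from the listed singular values, σ₁ = 8, σ_n = 20/161
κ_2(A) = 8 / (20/161) = 64.4000
perturbation bound = 64.4000·1/913 = 0.0705
solve Ax = b  →  x = [-23.6621 -21.8448]
‖b‖₂ = 5.6569 and ‖x‖₂ = 32.2039
re-solving with b+δb shifts x by Δx of norm 0.0499
realised ‖Δx‖/‖x‖ = 0.0015
tightness: 0.0015 against a bound of 0.0705 (unrounded ratio ≈ 0.0220)

0.0015
0.0705


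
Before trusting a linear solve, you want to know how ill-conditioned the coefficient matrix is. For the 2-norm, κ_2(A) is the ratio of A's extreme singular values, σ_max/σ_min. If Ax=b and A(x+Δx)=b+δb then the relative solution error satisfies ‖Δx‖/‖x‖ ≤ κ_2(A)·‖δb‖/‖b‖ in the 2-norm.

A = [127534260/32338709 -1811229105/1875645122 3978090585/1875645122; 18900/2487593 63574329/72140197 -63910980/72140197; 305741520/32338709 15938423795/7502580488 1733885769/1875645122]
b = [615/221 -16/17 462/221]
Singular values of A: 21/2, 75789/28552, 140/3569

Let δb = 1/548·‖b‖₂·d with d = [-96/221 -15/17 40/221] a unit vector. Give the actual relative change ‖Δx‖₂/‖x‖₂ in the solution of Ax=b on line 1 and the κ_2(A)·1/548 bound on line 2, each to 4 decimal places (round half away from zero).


σ_max = 21/2, σ_min = 140/3569
κ_2(A) = (21/2) / (140/3569) = 267.6750
worst-case relative error ≤ 267.6750 × 1/548 = 0.4885
solve Ax = b  →  x = [0.2787 -0.5024 0.5650]
2-norm of b is 3.6056; of x, 0.8058
Δx = A⁻¹·δb where δb = 1/548·3.6056·d; ‖Δx‖ = 0.1677
realised ‖Δx‖/‖x‖ = 0.2081
tightness: 0.2081 against a bound of 0.4885 (unrounded ratio ≈ 0.4261)

0.2081
0.4885
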